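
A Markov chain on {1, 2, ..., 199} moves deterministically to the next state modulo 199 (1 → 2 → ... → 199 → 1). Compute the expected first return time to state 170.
E[T_170 | X_0 = 170] = 199

The chain cycles deterministically, so starting at state 170 it returns in exactly 199 steps. Equivalently, the stationary distribution is uniform π_j = 1/199 for every state j, so by Kac's formula E[T_170] = 1/π_170 = 199.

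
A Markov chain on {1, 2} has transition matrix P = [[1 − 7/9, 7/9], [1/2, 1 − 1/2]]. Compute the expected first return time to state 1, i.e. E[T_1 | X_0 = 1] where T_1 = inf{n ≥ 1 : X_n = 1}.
E[T_1 | X_0 = 1] = 1/π_1 = 23/9

For an irreducible recurrent Markov chain with stationary distribution π, E[T_i | X_0 = i] = 1/π_i (Kac's formula). Here π_1 = (1/2)/(7/9 + 1/2) = (1/2)/(23/18) = 9/23, so E[T_1 | X_0 = 1] = 1/π_1 = (7/9 + 1/2)/(1/2) = (23/18)/(1/2) = 23/9.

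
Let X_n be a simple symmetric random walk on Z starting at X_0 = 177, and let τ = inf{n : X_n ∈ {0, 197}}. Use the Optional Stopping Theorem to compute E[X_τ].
E[X_τ] = 177

X_n is a martingale and τ is a bounded-mean stopping time (indeed τ is finite a.s. with bounded expectation since the walk is in a bounded region). By the OST, E[X_τ] = E[X_0] = 177. Equivalently: E[X_τ] = 197 · P(hit 197 first) + 0 · P(hit 0 first) = 197 · (177/197) = 177.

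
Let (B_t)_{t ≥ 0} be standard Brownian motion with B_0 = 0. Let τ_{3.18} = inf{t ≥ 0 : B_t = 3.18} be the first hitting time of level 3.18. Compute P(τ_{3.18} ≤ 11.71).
P(τ_{3.18} ≤ 11.71) = 2(1 − Φ(3.18/√11.71)) = 2(1 − Φ(0.9293)) ≈ 0.3527

By the reflection principle for standard BM, P(τ_b ≤ t) = 2 · P(B_t ≥ b). Since B_t ~ N(0, t), P(B_t ≥ 3.18) = 1 − Φ(3.18/√t) = 1 − Φ(3.18/√11.71) = 1 − Φ(0.9293) ≈ 0.17637. Doubling: P(τ_{3.18} ≤ 11.71) ≈ 2 · 0.17637 = 0.35274 ≈ 0.3527.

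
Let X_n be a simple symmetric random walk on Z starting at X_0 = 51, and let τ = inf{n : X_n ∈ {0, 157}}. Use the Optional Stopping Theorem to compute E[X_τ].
E[X_τ] = 51

X_n is a martingale and τ is a bounded-mean stopping time (indeed τ is finite a.s. with bounded expectation since the walk is in a bounded region). By the OST, E[X_τ] = E[X_0] = 51. Equivalently: E[X_τ] = 157 · P(hit 157 first) + 0 · P(hit 0 first) = 157 · (51/157) = 51.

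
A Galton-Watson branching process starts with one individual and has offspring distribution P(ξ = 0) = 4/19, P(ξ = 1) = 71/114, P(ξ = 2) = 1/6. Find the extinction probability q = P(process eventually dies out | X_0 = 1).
q = 1

Mean offspring μ = 0·4/19 + 1·71/114 + 2·1/6 = 109/114 ≤ 1. For μ ≤ 1 with offspring not concentrated at 1, the Galton-Watson process goes extinct almost surely, so q = 1.
(Algebraic check: The pgf is f(s) = 4/19 + 71/114·s + 1/6·s². The extinction probability q is the smallest fixed point of f in [0, 1]. Setting s = f(s):
  1/6·s² + (71/114 − 1)·s + 4/19 = 0
  1/6·s² − (4/19 + 1/6)·s + 4/19 = 0
which factors as (s − 1)·(1/6·s − 4/19) = 0, giving roots s = 1 and s = (4/19)/(1/6) = 24/19. Since 24/19 ≥ 1, the smallest root in [0, 1] is s = 1.)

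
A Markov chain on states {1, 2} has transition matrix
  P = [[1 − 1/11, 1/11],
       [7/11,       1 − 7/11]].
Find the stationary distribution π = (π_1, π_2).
π_1 = 7/8, π_2 = 1/8

Solve πP = π with π_1 + π_2 = 1. From πP = π: π_1 · (1 − 1/11) + π_2 · 7/11 = π_1 ⇒ π_2 · 7/11 = π_1 · 1/11 ⇒ π_2/π_1 = (1/11)/(7/11) = 1/7. Together with π_1 + π_2 = 1:
  π_1 = (7/11)/(1/11 + 7/11) = (7/11)/(8/11) = 7/8,
  π_2 = (1/11)/(1/11 + 7/11) = (1/11)/(8/11) = 1/8.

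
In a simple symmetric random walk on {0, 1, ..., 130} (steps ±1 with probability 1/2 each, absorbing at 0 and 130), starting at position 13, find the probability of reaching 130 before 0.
P(hit 130 before 0) = 13/130 = 1/10

Let u_k = P(hit 130 before 0 | start at k). Then u_0 = 0, u_130 = 1, and u_k = u_{k-1}/2 + u_{k+1}/2 for 1 ≤ k ≤ 129. This harmonic recurrence is solved by u_k = k/130, giving u_13 = 13/130 = 1/10.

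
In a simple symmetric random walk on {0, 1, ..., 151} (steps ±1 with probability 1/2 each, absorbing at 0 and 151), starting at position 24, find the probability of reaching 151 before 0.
P(hit 151 before 0) = 24/151

Let u_k = P(hit 151 before 0 | start at k). Then u_0 = 0, u_151 = 1, and u_k = u_{k-1}/2 + u_{k+1}/2 for 1 ≤ k ≤ 150. This harmonic recurrence is solved by u_k = k/151, giving u_24 = 24/151.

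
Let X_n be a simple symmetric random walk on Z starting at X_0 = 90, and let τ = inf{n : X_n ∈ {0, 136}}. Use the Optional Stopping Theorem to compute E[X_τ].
E[X_τ] = 90

X_n is a martingale and τ is a bounded-mean stopping time (indeed τ is finite a.s. with bounded expectation since the walk is in a bounded region). By the OST, E[X_τ] = E[X_0] = 90. Equivalently: E[X_τ] = 136 · P(hit 136 first) + 0 · P(hit 0 first) = 136 · (90/136) = 90.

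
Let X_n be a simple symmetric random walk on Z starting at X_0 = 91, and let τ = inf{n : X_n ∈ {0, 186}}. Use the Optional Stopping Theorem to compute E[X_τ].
E[X_τ] = 91

X_n is a martingale and τ is a bounded-mean stopping time (indeed τ is finite a.s. with bounded expectation since the walk is in a bounded region). By the OST, E[X_τ] = E[X_0] = 91. Equivalently: E[X_τ] = 186 · P(hit 186 first) + 0 · P(hit 0 first) = 186 · (91/186) = 91.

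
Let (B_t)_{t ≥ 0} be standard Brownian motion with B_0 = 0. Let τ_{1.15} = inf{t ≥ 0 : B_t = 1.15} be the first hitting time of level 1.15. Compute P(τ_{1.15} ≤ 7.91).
P(τ_{1.15} ≤ 7.91) = 2(1 − Φ(1.15/√7.91)) = 2(1 − Φ(0.4089)) ≈ 0.6826

By the reflection principle for standard BM, P(τ_b ≤ t) = 2 · P(B_t ≥ b). Since B_t ~ N(0, t), P(B_t ≥ 1.15) = 1 − Φ(1.15/√t) = 1 − Φ(1.15/√7.91) = 1 − Φ(0.4089) ≈ 0.34131. Doubling: P(τ_{1.15} ≤ 7.91) ≈ 2 · 0.34131 = 0.68262 ≈ 0.6826.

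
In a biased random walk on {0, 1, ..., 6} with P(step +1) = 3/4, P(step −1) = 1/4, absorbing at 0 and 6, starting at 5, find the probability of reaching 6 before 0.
P(hit 6 before 0) = (1 − (1/3)^5) / (1 − (1/3)^6) = 363/364

Let u_k denote P(reach 6 before 0 | start at k). Boundary: u_0 = 0, u_6 = 1. Recurrence: u_k = 3/4·u_{k+1} + 1/4·u_{k-1} for 1 ≤ k ≤ 5. Try u_k = A + B·r^k with r = q/p = (1/4)/(3/4) = 1/3. Substitution satisfies the recurrence; boundary conditions give:
  u_k = (1 − r^k) / (1 − r^N) = (1 − (1/3)^5) / (1 − (1/3)^6) = 363/364.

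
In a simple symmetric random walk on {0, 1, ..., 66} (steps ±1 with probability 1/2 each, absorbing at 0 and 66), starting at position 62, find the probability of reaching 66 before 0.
P(hit 66 before 0) = 62/66 = 31/33

Let u_k = P(hit 66 before 0 | start at k). Then u_0 = 0, u_66 = 1, and u_k = u_{k-1}/2 + u_{k+1}/2 for 1 ≤ k ≤ 65. This harmonic recurrence is solved by u_k = k/66, giving u_62 = 62/66 = 31/33.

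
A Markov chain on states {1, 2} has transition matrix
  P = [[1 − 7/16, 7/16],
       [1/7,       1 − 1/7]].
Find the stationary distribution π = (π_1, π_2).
π_1 = 16/65, π_2 = 49/65

Solve πP = π with π_1 + π_2 = 1. From πP = π: π_1 · (1 − 7/16) + π_2 · 1/7 = π_1 ⇒ π_2 · 1/7 = π_1 · 7/16 ⇒ π_2/π_1 = (7/16)/(1/7) = 49/16. Together with π_1 + π_2 = 1:
  π_1 = (1/7)/(7/16 + 1/7) = (1/7)/(65/112) = 16/65,
  π_2 = (7/16)/(7/16 + 1/7) = (7/16)/(65/112) = 49/65.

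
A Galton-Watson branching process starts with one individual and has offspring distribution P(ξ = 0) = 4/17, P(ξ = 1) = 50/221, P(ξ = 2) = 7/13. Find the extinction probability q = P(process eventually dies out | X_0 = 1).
q = 52/119

The pgf is f(s) = 4/17 + 50/221·s + 7/13·s². The extinction probability q is the smallest fixed point of f in [0, 1]. Setting s = f(s):
  7/13·s² + (50/221 − 1)·s + 4/17 = 0
  7/13·s² − (4/17 + 7/13)·s + 4/17 = 0
which factors as (s − 1)·(7/13·s − 4/17) = 0, giving roots s = 1 and s = (4/17)/(7/13) = 52/119.
Mean offspring μ = 50/221 + 2·7/13 = 288/221 > 1 (supercritical), so q < 1. The extinction probability is the smaller root: q = (4/17)/(7/13) = 52/119.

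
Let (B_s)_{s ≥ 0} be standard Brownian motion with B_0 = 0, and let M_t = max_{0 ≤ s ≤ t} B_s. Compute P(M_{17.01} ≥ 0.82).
P(M_{17.01} ≥ 0.82) = 2·P(B_{17.01} ≥ 0.82) = 2(1 − Φ(0.82/√17.01)) ≈ 0.8424

By the reflection principle for Brownian motion, P(M_t ≥ a) = 2 · P(B_t ≥ a) for a ≥ 0. Since B_t ~ N(0, t), P(B_t ≥ 0.82) = 1 − Φ(0.82/√t) = 1 − Φ(0.82/√17.01) = 1 − Φ(0.1988). So
  P(M_{17.01} ≥ 0.82) = 2(1 − Φ(0.1988)) ≈ 0.8424.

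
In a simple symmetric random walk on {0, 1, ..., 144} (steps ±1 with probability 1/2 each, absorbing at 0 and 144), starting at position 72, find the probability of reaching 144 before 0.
P(hit 144 before 0) = 72/144 = 1/2

Let u_k = P(hit 144 before 0 | start at k). Then u_0 = 0, u_144 = 1, and u_k = u_{k-1}/2 + u_{k+1}/2 for 1 ≤ k ≤ 143. This harmonic recurrence is solved by u_k = k/144, giving u_72 = 72/144 = 1/2.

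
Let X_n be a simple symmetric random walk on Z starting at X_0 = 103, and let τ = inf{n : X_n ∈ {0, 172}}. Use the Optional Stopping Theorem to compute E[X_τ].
E[X_τ] = 103

X_n is a martingale and τ is a bounded-mean stopping time (indeed τ is finite a.s. with bounded expectation since the walk is in a bounded region). By the OST, E[X_τ] = E[X_0] = 103. Equivalently: E[X_τ] = 172 · P(hit 172 first) + 0 · P(hit 0 first) = 172 · (103/172) = 103.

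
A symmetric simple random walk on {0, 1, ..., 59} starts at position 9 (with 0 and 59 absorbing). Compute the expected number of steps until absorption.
E[τ | X_0 = 9] = 450

Let v_k = E[τ | X_0 = k]. Boundary: v_0 = v_59 = 0. Recurrence: v_k = 1 + (v_{k-1} + v_{k+1})/2 for 1 ≤ k ≤ 58. The particular solution to v_k − (v_{k-1} + v_{k+1})/2 = 1 is v_k = −k^2. Adding homogeneous solution A + B k and matching boundaries gives v_k = k (59 − k). Substituting k = 9: v_9 = 9 · 50 = 450.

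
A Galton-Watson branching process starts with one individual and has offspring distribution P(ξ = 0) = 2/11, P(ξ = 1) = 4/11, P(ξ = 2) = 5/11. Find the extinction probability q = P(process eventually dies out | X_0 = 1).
q = 2/5

The pgf is f(s) = 2/11 + 4/11·s + 5/11·s². The extinction probability q is the smallest fixed point of f in [0, 1]. Setting s = f(s):
  5/11·s² + (4/11 − 1)·s + 2/11 = 0
  5/11·s² − (2/11 + 5/11)·s + 2/11 = 0
which factors as (s − 1)·(5/11·s − 2/11) = 0, giving roots s = 1 and s = (2/11)/(5/11) = 2/5.
Mean offspring μ = 4/11 + 2·5/11 = 14/11 > 1 (supercritical), so q < 1. The extinction probability is the smaller root: q = (2/11)/(5/11) = 2/5.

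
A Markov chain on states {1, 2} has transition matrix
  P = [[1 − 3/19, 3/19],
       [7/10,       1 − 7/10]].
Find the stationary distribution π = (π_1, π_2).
π_1 = 133/163, π_2 = 30/163

Solve πP = π with π_1 + π_2 = 1. From πP = π: π_1 · (1 − 3/19) + π_2 · 7/10 = π_1 ⇒ π_2 · 7/10 = π_1 · 3/19 ⇒ π_2/π_1 = (3/19)/(7/10) = 30/133. Together with π_1 + π_2 = 1:
  π_1 = (7/10)/(3/19 + 7/10) = (7/10)/(163/190) = 133/163,
  π_2 = (3/19)/(3/19 + 7/10) = (3/19)/(163/190) = 30/163.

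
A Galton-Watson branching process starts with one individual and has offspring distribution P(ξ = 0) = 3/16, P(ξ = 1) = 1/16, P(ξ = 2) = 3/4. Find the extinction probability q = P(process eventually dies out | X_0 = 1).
q = 1/4

The pgf is f(s) = 3/16 + 1/16·s + 3/4·s². The extinction probability q is the smallest fixed point of f in [0, 1]. Setting s = f(s):
  3/4·s² + (1/16 − 1)·s + 3/16 = 0
  3/4·s² − (3/16 + 3/4)·s + 3/16 = 0
which factors as (s − 1)·(3/4·s − 3/16) = 0, giving roots s = 1 and s = (3/16)/(3/4) = 1/4.
Mean offspring μ = 1/16 + 2·3/4 = 25/16 > 1 (supercritical), so q < 1. The extinction probability is the smaller root: q = (3/16)/(3/4) = 1/4.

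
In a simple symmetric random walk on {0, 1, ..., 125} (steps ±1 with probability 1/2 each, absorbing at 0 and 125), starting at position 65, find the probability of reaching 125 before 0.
P(hit 125 before 0) = 65/125 = 13/25

Let u_k = P(hit 125 before 0 | start at k). Then u_0 = 0, u_125 = 1, and u_k = u_{k-1}/2 + u_{k+1}/2 for 1 ≤ k ≤ 124. This harmonic recurrence is solved by u_k = k/125, giving u_65 = 65/125 = 13/25.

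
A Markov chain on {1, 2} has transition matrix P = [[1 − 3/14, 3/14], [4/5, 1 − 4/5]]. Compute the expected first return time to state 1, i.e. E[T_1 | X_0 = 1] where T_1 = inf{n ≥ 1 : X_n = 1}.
E[T_1 | X_0 = 1] = 1/π_1 = 71/56

For an irreducible recurrent Markov chain with stationary distribution π, E[T_i | X_0 = i] = 1/π_i (Kac's formula). Here π_1 = (4/5)/(3/14 + 4/5) = (4/5)/(71/70) = 56/71, so E[T_1 | X_0 = 1] = 1/π_1 = (3/14 + 4/5)/(4/5) = (71/70)/(4/5) = 71/56.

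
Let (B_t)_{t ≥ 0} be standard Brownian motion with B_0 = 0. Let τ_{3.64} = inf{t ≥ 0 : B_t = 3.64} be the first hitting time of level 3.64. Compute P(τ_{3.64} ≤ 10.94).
P(τ_{3.64} ≤ 10.94) = 2(1 − Φ(3.64/√10.94)) = 2(1 − Φ(1.1005)) ≈ 0.2711

By the reflection principle for standard BM, P(τ_b ≤ t) = 2 · P(B_t ≥ b). Since B_t ~ N(0, t), P(B_t ≥ 3.64) = 1 − Φ(3.64/√t) = 1 − Φ(3.64/√10.94) = 1 − Φ(1.1005) ≈ 0.13556. Doubling: P(τ_{3.64} ≤ 10.94) ≈ 2 · 0.13556 = 0.27112 ≈ 0.2711.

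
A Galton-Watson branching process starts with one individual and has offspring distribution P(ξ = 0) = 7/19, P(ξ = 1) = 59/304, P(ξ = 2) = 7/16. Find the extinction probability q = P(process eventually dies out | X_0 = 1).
q = 16/19

The pgf is f(s) = 7/19 + 59/304·s + 7/16·s². The extinction probability q is the smallest fixed point of f in [0, 1]. Setting s = f(s):
  7/16·s² + (59/304 − 1)·s + 7/19 = 0
  7/16·s² − (7/19 + 7/16)·s + 7/19 = 0
which factors as (s − 1)·(7/16·s − 7/19) = 0, giving roots s = 1 and s = (7/19)/(7/16) = 16/19.
Mean offspring μ = 59/304 + 2·7/16 = 325/304 > 1 (supercritical), so q < 1. The extinction probability is the smaller root: q = (7/19)/(7/16) = 16/19.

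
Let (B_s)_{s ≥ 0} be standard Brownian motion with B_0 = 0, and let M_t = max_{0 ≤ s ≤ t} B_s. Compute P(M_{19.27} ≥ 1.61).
P(M_{19.27} ≥ 1.61) = 2·P(B_{19.27} ≥ 1.61) = 2(1 − Φ(1.61/√19.27)) ≈ 0.7138

By the reflection principle for Brownian motion, P(M_t ≥ a) = 2 · P(B_t ≥ a) for a ≥ 0. Since B_t ~ N(0, t), P(B_t ≥ 1.61) = 1 − Φ(1.61/√t) = 1 − Φ(1.61/√19.27) = 1 − Φ(0.3668). So
  P(M_{19.27} ≥ 1.61) = 2(1 − Φ(0.3668)) ≈ 0.7138.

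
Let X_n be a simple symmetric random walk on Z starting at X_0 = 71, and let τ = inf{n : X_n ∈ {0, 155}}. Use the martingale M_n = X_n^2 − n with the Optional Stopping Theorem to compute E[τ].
E[τ] = 5964

M_n = X_n^2 − n is a martingale (since E[X_{n+1}^2 | F_n] = X_n^2 + 1). By OST (τ has finite mean in a bounded region), E[M_τ] = E[M_0] = X_0^2 − 0 = 71^2 = 5041. Also E[M_τ] = E[X_τ^2] − E[τ]. The walk exits at 0 or 155, with P(hit 155 first) = 71/155, so E[X_τ^2] = 155^2 · 71/155 + 0 = 11005. Thus E[τ] = E[X_τ^2] − E[M_τ] = 11005 − 5041 = 5964 = 71(155 − 71) = 5964.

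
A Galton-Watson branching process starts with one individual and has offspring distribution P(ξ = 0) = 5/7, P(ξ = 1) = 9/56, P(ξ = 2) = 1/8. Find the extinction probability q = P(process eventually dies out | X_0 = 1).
q = 1

Mean offspring μ = 0·5/7 + 1·9/56 + 2·1/8 = 23/56 ≤ 1. For μ ≤ 1 with offspring not concentrated at 1, the Galton-Watson process goes extinct almost surely, so q = 1.
(Algebraic check: The pgf is f(s) = 5/7 + 9/56·s + 1/8·s². The extinction probability q is the smallest fixed point of f in [0, 1]. Setting s = f(s):
  1/8·s² + (9/56 − 1)·s + 5/7 = 0
  1/8·s² − (5/7 + 1/8)·s + 5/7 = 0
which factors as (s − 1)·(1/8·s − 5/7) = 0, giving roots s = 1 and s = (5/7)/(1/8) = 40/7. Since 40/7 ≥ 1, the smallest root in [0, 1] is s = 1.)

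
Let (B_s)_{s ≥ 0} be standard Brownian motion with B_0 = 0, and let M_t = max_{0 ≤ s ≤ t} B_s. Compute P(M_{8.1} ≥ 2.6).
P(M_{8.1} ≥ 2.6) = 2·P(B_{8.1} ≥ 2.6) = 2(1 − Φ(2.6/√8.1)) ≈ 0.3610

By the reflection principle for Brownian motion, P(M_t ≥ a) = 2 · P(B_t ≥ a) for a ≥ 0. Since B_t ~ N(0, t), P(B_t ≥ 2.6) = 1 − Φ(2.6/√t) = 1 − Φ(2.6/√8.1) = 1 − Φ(0.9135). So
  P(M_{8.1} ≥ 2.6) = 2(1 − Φ(0.9135)) ≈ 0.3610.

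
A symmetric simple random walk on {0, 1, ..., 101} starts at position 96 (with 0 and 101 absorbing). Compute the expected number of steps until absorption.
E[τ | X_0 = 96] = 480

Let v_k = E[τ | X_0 = k]. Boundary: v_0 = v_101 = 0. Recurrence: v_k = 1 + (v_{k-1} + v_{k+1})/2 for 1 ≤ k ≤ 100. The particular solution to v_k − (v_{k-1} + v_{k+1})/2 = 1 is v_k = −k^2. Adding homogeneous solution A + B k and matching boundaries gives v_k = k (101 − k). Substituting k = 96: v_96 = 96 · 5 = 480.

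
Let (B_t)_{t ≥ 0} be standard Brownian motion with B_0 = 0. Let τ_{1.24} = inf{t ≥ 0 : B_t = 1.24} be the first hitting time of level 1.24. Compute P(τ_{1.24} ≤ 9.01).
P(τ_{1.24} ≤ 9.01) = 2(1 − Φ(1.24/√9.01)) = 2(1 − Φ(0.4131)) ≈ 0.6795

By the reflection principle for standard BM, P(τ_b ≤ t) = 2 · P(B_t ≥ b). Since B_t ~ N(0, t), P(B_t ≥ 1.24) = 1 − Φ(1.24/√t) = 1 − Φ(1.24/√9.01) = 1 − Φ(0.4131) ≈ 0.33977. Doubling: P(τ_{1.24} ≤ 9.01) ≈ 2 · 0.33977 = 0.67954 ≈ 0.6795.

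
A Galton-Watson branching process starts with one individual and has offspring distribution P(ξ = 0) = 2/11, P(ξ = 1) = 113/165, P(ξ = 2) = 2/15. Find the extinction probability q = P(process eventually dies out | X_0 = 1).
q = 1

Mean offspring μ = 0·2/11 + 1·113/165 + 2·2/15 = 157/165 ≤ 1. For μ ≤ 1 with offspring not concentrated at 1, the Galton-Watson process goes extinct almost surely, so q = 1.
(Algebraic check: The pgf is f(s) = 2/11 + 113/165·s + 2/15·s². The extinction probability q is the smallest fixed point of f in [0, 1]. Setting s = f(s):
  2/15·s² + (113/165 − 1)·s + 2/11 = 0
  2/15·s² − (2/11 + 2/15)·s + 2/11 = 0
which factors as (s − 1)·(2/15·s − 2/11) = 0, giving roots s = 1 and s = (2/11)/(2/15) = 15/11. Since 15/11 ≥ 1, the smallest root in [0, 1] is s = 1.)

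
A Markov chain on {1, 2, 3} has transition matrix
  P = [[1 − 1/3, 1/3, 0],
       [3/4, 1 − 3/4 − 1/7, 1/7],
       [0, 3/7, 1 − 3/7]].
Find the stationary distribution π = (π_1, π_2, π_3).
π = (27/43, 12/43, 4/43)

This is a birth-death chain on three states, which satisfies detailed balance: π_1 · P_{12} = π_2 · P_{21} and π_2 · P_{23} = π_3 · P_{32}.
From π_1 · 1/3 = π_2 · 3/4: π_2/π_1 = (1/3)/(3/4) = 4/9.
From π_2 · 1/7 = π_3 · 3/7: π_3/π_2 = (1/7)/(3/7) = 1/3.
Take π_1 proportional to 1; then unnormalized π = (1, 4/9, 4/27). Normalize by dividing by the sum 43/27:
  π = (27/43, 12/43, 4/43).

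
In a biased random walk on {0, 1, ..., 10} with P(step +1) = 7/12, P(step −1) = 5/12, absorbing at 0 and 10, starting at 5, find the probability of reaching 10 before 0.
P(hit 10 before 0) = (1 − (5/7)^5) / (1 − (5/7)^10) = 16807/19932

Let u_k denote P(reach 10 before 0 | start at k). Boundary: u_0 = 0, u_10 = 1. Recurrence: u_k = 7/12·u_{k+1} + 5/12·u_{k-1} for 1 ≤ k ≤ 9. Try u_k = A + B·r^k with r = q/p = (5/12)/(7/12) = 5/7. Substitution satisfies the recurrence; boundary conditions give:
  u_k = (1 − r^k) / (1 − r^N) = (1 − (5/7)^5) / (1 − (5/7)^10) = 16807/19932.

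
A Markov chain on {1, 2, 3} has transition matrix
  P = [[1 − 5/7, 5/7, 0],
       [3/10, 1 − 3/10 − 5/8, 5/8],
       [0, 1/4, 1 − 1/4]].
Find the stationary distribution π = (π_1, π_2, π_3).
π = (3/28, 25/98, 125/196)

This is a birth-death chain on three states, which satisfies detailed balance: π_1 · P_{12} = π_2 · P_{21} and π_2 · P_{23} = π_3 · P_{32}.
From π_1 · 5/7 = π_2 · 3/10: π_2/π_1 = (5/7)/(3/10) = 50/21.
From π_2 · 5/8 = π_3 · 1/4: π_3/π_2 = (5/8)/(1/4) = 5/2.
Take π_1 proportional to 1; then unnormalized π = (1, 50/21, 125/21). Normalize by dividing by the sum 28/3:
  π = (3/28, 25/98, 125/196).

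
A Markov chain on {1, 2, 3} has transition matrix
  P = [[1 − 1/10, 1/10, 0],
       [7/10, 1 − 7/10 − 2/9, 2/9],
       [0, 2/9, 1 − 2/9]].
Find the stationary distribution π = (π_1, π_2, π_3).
π = (7/9, 1/9, 1/9)

This is a birth-death chain on three states, which satisfies detailed balance: π_1 · P_{12} = π_2 · P_{21} and π_2 · P_{23} = π_3 · P_{32}.
From π_1 · 1/10 = π_2 · 7/10: π_2/π_1 = (1/10)/(7/10) = 1/7.
From π_2 · 2/9 = π_3 · 2/9: π_3/π_2 = (2/9)/(2/9) = 1.
Take π_1 proportional to 1; then unnormalized π = (1, 1/7, 1/7). Normalize by dividing by the sum 9/7:
  π = (7/9, 1/9, 1/9).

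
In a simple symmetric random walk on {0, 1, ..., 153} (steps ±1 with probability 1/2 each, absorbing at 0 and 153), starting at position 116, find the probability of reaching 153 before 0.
P(hit 153 before 0) = 116/153

Let u_k = P(hit 153 before 0 | start at k). Then u_0 = 0, u_153 = 1, and u_k = u_{k-1}/2 + u_{k+1}/2 for 1 ≤ k ≤ 152. This harmonic recurrence is solved by u_k = k/153, giving u_116 = 116/153.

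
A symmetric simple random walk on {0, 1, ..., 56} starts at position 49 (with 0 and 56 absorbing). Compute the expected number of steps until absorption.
E[τ | X_0 = 49] = 343

Let v_k = E[τ | X_0 = k]. Boundary: v_0 = v_56 = 0. Recurrence: v_k = 1 + (v_{k-1} + v_{k+1})/2 for 1 ≤ k ≤ 55. The particular solution to v_k − (v_{k-1} + v_{k+1})/2 = 1 is v_k = −k^2. Adding homogeneous solution A + B k and matching boundaries gives v_k = k (56 − k). Substituting k = 49: v_49 = 49 · 7 = 343.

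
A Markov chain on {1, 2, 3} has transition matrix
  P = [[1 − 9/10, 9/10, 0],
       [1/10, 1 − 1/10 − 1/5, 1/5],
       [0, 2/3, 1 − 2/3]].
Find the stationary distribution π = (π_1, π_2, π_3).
π = (10/127, 90/127, 27/127)

This is a birth-death chain on three states, which satisfies detailed balance: π_1 · P_{12} = π_2 · P_{21} and π_2 · P_{23} = π_3 · P_{32}.
From π_1 · 9/10 = π_2 · 1/10: π_2/π_1 = (9/10)/(1/10) = 9.
From π_2 · 1/5 = π_3 · 2/3: π_3/π_2 = (1/5)/(2/3) = 3/10.
Take π_1 proportional to 1; then unnormalized π = (1, 9, 27/10). Normalize by dividing by the sum 127/10:
  π = (10/127, 90/127, 27/127).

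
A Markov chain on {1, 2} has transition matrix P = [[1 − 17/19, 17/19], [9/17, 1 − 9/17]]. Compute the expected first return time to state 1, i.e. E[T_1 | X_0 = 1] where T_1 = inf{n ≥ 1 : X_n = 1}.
E[T_1 | X_0 = 1] = 1/π_1 = 460/171

For an irreducible recurrent Markov chain with stationary distribution π, E[T_i | X_0 = i] = 1/π_i (Kac's formula). Here π_1 = (9/17)/(17/19 + 9/17) = (9/17)/(460/323) = 171/460, so E[T_1 | X_0 = 1] = 1/π_1 = (17/19 + 9/17)/(9/17) = (460/323)/(9/17) = 460/171.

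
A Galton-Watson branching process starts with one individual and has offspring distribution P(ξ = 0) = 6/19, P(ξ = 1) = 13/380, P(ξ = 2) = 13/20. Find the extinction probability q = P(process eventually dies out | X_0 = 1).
q = 120/247

The pgf is f(s) = 6/19 + 13/380·s + 13/20·s². The extinction probability q is the smallest fixed point of f in [0, 1]. Setting s = f(s):
  13/20·s² + (13/380 − 1)·s + 6/19 = 0
  13/20·s² − (6/19 + 13/20)·s + 6/19 = 0
which factors as (s − 1)·(13/20·s − 6/19) = 0, giving roots s = 1 and s = (6/19)/(13/20) = 120/247.
Mean offspring μ = 13/380 + 2·13/20 = 507/380 > 1 (supercritical), so q < 1. The extinction probability is the smaller root: q = (6/19)/(13/20) = 120/247.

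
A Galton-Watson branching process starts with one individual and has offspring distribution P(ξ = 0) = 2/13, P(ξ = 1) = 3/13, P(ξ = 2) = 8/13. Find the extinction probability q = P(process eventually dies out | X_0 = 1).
q = 1/4

The pgf is f(s) = 2/13 + 3/13·s + 8/13·s². The extinction probability q is the smallest fixed point of f in [0, 1]. Setting s = f(s):
  8/13·s² + (3/13 − 1)·s + 2/13 = 0
  8/13·s² − (2/13 + 8/13)·s + 2/13 = 0
which factors as (s − 1)·(8/13·s − 2/13) = 0, giving roots s = 1 and s = (2/13)/(8/13) = 1/4.
Mean offspring μ = 3/13 + 2·8/13 = 19/13 > 1 (supercritical), so q < 1. The extinction probability is the smaller root: q = (2/13)/(8/13) = 1/4.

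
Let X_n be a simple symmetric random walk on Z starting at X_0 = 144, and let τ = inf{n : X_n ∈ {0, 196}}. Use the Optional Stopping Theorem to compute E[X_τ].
E[X_τ] = 144

X_n is a martingale and τ is a bounded-mean stopping time (indeed τ is finite a.s. with bounded expectation since the walk is in a bounded region). By the OST, E[X_τ] = E[X_0] = 144. Equivalently: E[X_τ] = 196 · P(hit 196 first) + 0 · P(hit 0 first) = 196 · (144/196) = 144.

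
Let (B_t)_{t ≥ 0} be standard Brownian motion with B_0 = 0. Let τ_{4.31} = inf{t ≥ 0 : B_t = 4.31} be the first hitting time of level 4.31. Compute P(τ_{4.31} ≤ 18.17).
P(τ_{4.31} ≤ 18.17) = 2(1 − Φ(4.31/√18.17)) = 2(1 − Φ(1.0111)) ≈ 0.3120

By the reflection principle for standard BM, P(τ_b ≤ t) = 2 · P(B_t ≥ b). Since B_t ~ N(0, t), P(B_t ≥ 4.31) = 1 − Φ(4.31/√t) = 1 − Φ(4.31/√18.17) = 1 − Φ(1.0111) ≈ 0.15598. Doubling: P(τ_{4.31} ≤ 18.17) ≈ 2 · 0.15598 = 0.31196 ≈ 0.3120.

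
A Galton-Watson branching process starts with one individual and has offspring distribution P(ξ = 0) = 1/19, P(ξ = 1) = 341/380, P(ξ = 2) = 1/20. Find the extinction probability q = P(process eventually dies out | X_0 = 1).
q = 1

Mean offspring μ = 0·1/19 + 1·341/380 + 2·1/20 = 379/380 ≤ 1. For μ ≤ 1 with offspring not concentrated at 1, the Galton-Watson process goes extinct almost surely, so q = 1.
(Algebraic check: The pgf is f(s) = 1/19 + 341/380·s + 1/20·s². The extinction probability q is the smallest fixed point of f in [0, 1]. Setting s = f(s):
  1/20·s² + (341/380 − 1)·s + 1/19 = 0
  1/20·s² − (1/19 + 1/20)·s + 1/19 = 0
which factors as (s − 1)·(1/20·s − 1/19) = 0, giving roots s = 1 and s = (1/19)/(1/20) = 20/19. Since 20/19 ≥ 1, the smallest root in [0, 1] is s = 1.)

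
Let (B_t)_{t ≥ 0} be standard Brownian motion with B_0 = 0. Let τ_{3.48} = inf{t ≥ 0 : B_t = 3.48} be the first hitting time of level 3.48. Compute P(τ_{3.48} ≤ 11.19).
P(τ_{3.48} ≤ 11.19) = 2(1 − Φ(3.48/√11.19)) = 2(1 − Φ(1.0403)) ≈ 0.2982

By the reflection principle for standard BM, P(τ_b ≤ t) = 2 · P(B_t ≥ b). Since B_t ~ N(0, t), P(B_t ≥ 3.48) = 1 − Φ(3.48/√t) = 1 − Φ(3.48/√11.19) = 1 − Φ(1.0403) ≈ 0.14910. Doubling: P(τ_{3.48} ≤ 11.19) ≈ 2 · 0.14910 = 0.29820 ≈ 0.2982.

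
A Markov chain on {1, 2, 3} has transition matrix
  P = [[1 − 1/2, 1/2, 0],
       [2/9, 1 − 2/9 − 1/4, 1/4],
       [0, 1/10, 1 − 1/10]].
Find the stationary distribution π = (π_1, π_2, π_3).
π = (8/71, 18/71, 45/71)

This is a birth-death chain on three states, which satisfies detailed balance: π_1 · P_{12} = π_2 · P_{21} and π_2 · P_{23} = π_3 · P_{32}.
From π_1 · 1/2 = π_2 · 2/9: π_2/π_1 = (1/2)/(2/9) = 9/4.
From π_2 · 1/4 = π_3 · 1/10: π_3/π_2 = (1/4)/(1/10) = 5/2.
Take π_1 proportional to 1; then unnormalized π = (1, 9/4, 45/8). Normalize by dividing by the sum 71/8:
  π = (8/71, 18/71, 45/71).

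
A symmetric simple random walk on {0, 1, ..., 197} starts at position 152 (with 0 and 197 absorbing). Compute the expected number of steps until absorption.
E[τ | X_0 = 152] = 6840

Let v_k = E[τ | X_0 = k]. Boundary: v_0 = v_197 = 0. Recurrence: v_k = 1 + (v_{k-1} + v_{k+1})/2 for 1 ≤ k ≤ 196. The particular solution to v_k − (v_{k-1} + v_{k+1})/2 = 1 is v_k = −k^2. Adding homogeneous solution A + B k and matching boundaries gives v_k = k (197 − k). Substituting k = 152: v_152 = 152 · 45 = 6840.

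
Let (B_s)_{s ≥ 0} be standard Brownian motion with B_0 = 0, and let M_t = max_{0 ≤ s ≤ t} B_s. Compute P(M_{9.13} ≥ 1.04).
P(M_{9.13} ≥ 1.04) = 2·P(B_{9.13} ≥ 1.04) = 2(1 − Φ(1.04/√9.13)) ≈ 0.7307

By the reflection principle for Brownian motion, P(M_t ≥ a) = 2 · P(B_t ≥ a) for a ≥ 0. Since B_t ~ N(0, t), P(B_t ≥ 1.04) = 1 − Φ(1.04/√t) = 1 − Φ(1.04/√9.13) = 1 − Φ(0.3442). So
  P(M_{9.13} ≥ 1.04) = 2(1 − Φ(0.3442)) ≈ 0.7307.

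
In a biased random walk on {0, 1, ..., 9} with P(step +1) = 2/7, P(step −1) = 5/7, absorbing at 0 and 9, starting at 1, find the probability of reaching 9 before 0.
P(hit 9 before 0) = (1 − (5/2)^1) / (1 − (5/2)^9) = 256/650871

Let u_k denote P(reach 9 before 0 | start at k). Boundary: u_0 = 0, u_9 = 1. Recurrence: u_k = 2/7·u_{k+1} + 5/7·u_{k-1} for 1 ≤ k ≤ 8. Try u_k = A + B·r^k with r = q/p = (5/7)/(2/7) = 5/2. Substitution satisfies the recurrence; boundary conditions give:
  u_k = (1 − r^k) / (1 − r^N) = (1 − (5/2)^1) / (1 − (5/2)^9) = 256/650871.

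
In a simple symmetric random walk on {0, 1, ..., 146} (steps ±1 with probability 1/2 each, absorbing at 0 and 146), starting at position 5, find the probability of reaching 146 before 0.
P(hit 146 before 0) = 5/146

Let u_k = P(hit 146 before 0 | start at k). Then u_0 = 0, u_146 = 1, and u_k = u_{k-1}/2 + u_{k+1}/2 for 1 ≤ k ≤ 145. This harmonic recurrence is solved by u_k = k/146, giving u_5 = 5/146.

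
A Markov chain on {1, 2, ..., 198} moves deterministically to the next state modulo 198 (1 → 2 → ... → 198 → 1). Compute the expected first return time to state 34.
E[T_34 | X_0 = 34] = 198

The chain cycles deterministically, so starting at state 34 it returns in exactly 198 steps. Equivalently, the stationary distribution is uniform π_j = 1/198 for every state j, so by Kac's formula E[T_34] = 1/π_34 = 198.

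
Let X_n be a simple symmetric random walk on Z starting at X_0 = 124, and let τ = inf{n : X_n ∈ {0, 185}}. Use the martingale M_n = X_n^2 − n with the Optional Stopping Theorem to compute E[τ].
E[τ] = 7564

M_n = X_n^2 − n is a martingale (since E[X_{n+1}^2 | F_n] = X_n^2 + 1). By OST (τ has finite mean in a bounded region), E[M_τ] = E[M_0] = X_0^2 − 0 = 124^2 = 15376. Also E[M_τ] = E[X_τ^2] − E[τ]. The walk exits at 0 or 185, with P(hit 185 first) = 124/185, so E[X_τ^2] = 185^2 · 124/185 + 0 = 22940. Thus E[τ] = E[X_τ^2] − E[M_τ] = 22940 − 15376 = 7564 = 124(185 − 124) = 7564.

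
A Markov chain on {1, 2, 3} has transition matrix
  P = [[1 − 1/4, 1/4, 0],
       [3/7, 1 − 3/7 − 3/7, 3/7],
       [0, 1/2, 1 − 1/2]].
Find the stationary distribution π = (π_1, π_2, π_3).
π = (12/25, 7/25, 6/25)

This is a birth-death chain on three states, which satisfies detailed balance: π_1 · P_{12} = π_2 · P_{21} and π_2 · P_{23} = π_3 · P_{32}.
From π_1 · 1/4 = π_2 · 3/7: π_2/π_1 = (1/4)/(3/7) = 7/12.
From π_2 · 3/7 = π_3 · 1/2: π_3/π_2 = (3/7)/(1/2) = 6/7.
Take π_1 proportional to 1; then unnormalized π = (1, 7/12, 1/2). Normalize by dividing by the sum 25/12:
  π = (12/25, 7/25, 6/25).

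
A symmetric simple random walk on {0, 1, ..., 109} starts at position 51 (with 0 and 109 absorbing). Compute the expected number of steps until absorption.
E[τ | X_0 = 51] = 2958

Let v_k = E[τ | X_0 = k]. Boundary: v_0 = v_109 = 0. Recurrence: v_k = 1 + (v_{k-1} + v_{k+1})/2 for 1 ≤ k ≤ 108. The particular solution to v_k − (v_{k-1} + v_{k+1})/2 = 1 is v_k = −k^2. Adding homogeneous solution A + B k and matching boundaries gives v_k = k (109 − k). Substituting k = 51: v_51 = 51 · 58 = 2958.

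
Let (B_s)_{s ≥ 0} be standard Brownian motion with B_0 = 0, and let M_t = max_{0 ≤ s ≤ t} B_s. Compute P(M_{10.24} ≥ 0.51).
P(M_{10.24} ≥ 0.51) = 2·P(B_{10.24} ≥ 0.51) = 2(1 − Φ(0.51/√10.24)) ≈ 0.8734

By the reflection principle for Brownian motion, P(M_t ≥ a) = 2 · P(B_t ≥ a) for a ≥ 0. Since B_t ~ N(0, t), P(B_t ≥ 0.51) = 1 − Φ(0.51/√t) = 1 − Φ(0.51/√10.24) = 1 − Φ(0.1594). So
  P(M_{10.24} ≥ 0.51) = 2(1 − Φ(0.1594)) ≈ 0.8734.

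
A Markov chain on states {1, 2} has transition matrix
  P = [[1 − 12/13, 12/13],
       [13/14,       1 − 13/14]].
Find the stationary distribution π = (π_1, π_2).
π_1 = 169/337, π_2 = 168/337

Solve πP = π with π_1 + π_2 = 1. From πP = π: π_1 · (1 − 12/13) + π_2 · 13/14 = π_1 ⇒ π_2 · 13/14 = π_1 · 12/13 ⇒ π_2/π_1 = (12/13)/(13/14) = 168/169. Together with π_1 + π_2 = 1:
  π_1 = (13/14)/(12/13 + 13/14) = (13/14)/(337/182) = 169/337,
  π_2 = (12/13)/(12/13 + 13/14) = (12/13)/(337/182) = 168/337.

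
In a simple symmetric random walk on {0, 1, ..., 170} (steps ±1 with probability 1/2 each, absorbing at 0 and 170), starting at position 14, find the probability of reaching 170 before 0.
P(hit 170 before 0) = 14/170 = 7/85

Let u_k = P(hit 170 before 0 | start at k). Then u_0 = 0, u_170 = 1, and u_k = u_{k-1}/2 + u_{k+1}/2 for 1 ≤ k ≤ 169. This harmonic recurrence is solved by u_k = k/170, giving u_14 = 14/170 = 7/85.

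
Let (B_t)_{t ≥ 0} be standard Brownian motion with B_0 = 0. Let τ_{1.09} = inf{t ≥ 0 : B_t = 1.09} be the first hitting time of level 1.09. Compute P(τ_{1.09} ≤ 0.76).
P(τ_{1.09} ≤ 0.76) = 2(1 − Φ(1.09/√0.76)) = 2(1 − Φ(1.2503)) ≈ 0.2112

By the reflection principle for standard BM, P(τ_b ≤ t) = 2 · P(B_t ≥ b). Since B_t ~ N(0, t), P(B_t ≥ 1.09) = 1 − Φ(1.09/√t) = 1 − Φ(1.09/√0.76) = 1 − Φ(1.2503) ≈ 0.10559. Doubling: P(τ_{1.09} ≤ 0.76) ≈ 2 · 0.10559 = 0.21118 ≈ 0.2112.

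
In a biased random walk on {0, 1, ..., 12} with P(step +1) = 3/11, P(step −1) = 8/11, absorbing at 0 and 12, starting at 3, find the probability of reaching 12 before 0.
P(hit 12 before 0) = (1 − (8/3)^3) / (1 − (8/3)^12) = 19683/141688547

Let u_k denote P(reach 12 before 0 | start at k). Boundary: u_0 = 0, u_12 = 1. Recurrence: u_k = 3/11·u_{k+1} + 8/11·u_{k-1} for 1 ≤ k ≤ 11. Try u_k = A + B·r^k with r = q/p = (8/11)/(3/11) = 8/3. Substitution satisfies the recurrence; boundary conditions give:
  u_k = (1 − r^k) / (1 − r^N) = (1 − (8/3)^3) / (1 − (8/3)^12) = 19683/141688547.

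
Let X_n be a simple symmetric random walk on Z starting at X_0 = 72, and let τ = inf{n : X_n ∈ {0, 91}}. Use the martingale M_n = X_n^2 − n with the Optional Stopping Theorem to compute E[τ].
E[τ] = 1368

M_n = X_n^2 − n is a martingale (since E[X_{n+1}^2 | F_n] = X_n^2 + 1). By OST (τ has finite mean in a bounded region), E[M_τ] = E[M_0] = X_0^2 − 0 = 72^2 = 5184. Also E[M_τ] = E[X_τ^2] − E[τ]. The walk exits at 0 or 91, with P(hit 91 first) = 72/91, so E[X_τ^2] = 91^2 · 72/91 + 0 = 6552. Thus E[τ] = E[X_τ^2] − E[M_τ] = 6552 − 5184 = 1368 = 72(91 − 72) = 1368.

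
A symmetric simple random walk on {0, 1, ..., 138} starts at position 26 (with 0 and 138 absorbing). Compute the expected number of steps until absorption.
E[τ | X_0 = 26] = 2912

Let v_k = E[τ | X_0 = k]. Boundary: v_0 = v_138 = 0. Recurrence: v_k = 1 + (v_{k-1} + v_{k+1})/2 for 1 ≤ k ≤ 137. The particular solution to v_k − (v_{k-1} + v_{k+1})/2 = 1 is v_k = −k^2. Adding homogeneous solution A + B k and matching boundaries gives v_k = k (138 − k). Substituting k = 26: v_26 = 26 · 112 = 2912.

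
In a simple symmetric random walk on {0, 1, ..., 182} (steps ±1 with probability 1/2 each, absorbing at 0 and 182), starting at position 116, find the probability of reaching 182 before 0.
P(hit 182 before 0) = 116/182 = 58/91

Let u_k = P(hit 182 before 0 | start at k). Then u_0 = 0, u_182 = 1, and u_k = u_{k-1}/2 + u_{k+1}/2 for 1 ≤ k ≤ 181. This harmonic recurrence is solved by u_k = k/182, giving u_116 = 116/182 = 58/91.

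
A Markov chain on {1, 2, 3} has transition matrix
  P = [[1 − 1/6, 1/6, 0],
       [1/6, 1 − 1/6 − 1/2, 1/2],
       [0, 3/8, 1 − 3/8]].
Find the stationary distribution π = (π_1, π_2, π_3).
π = (3/10, 3/10, 2/5)

This is a birth-death chain on three states, which satisfies detailed balance: π_1 · P_{12} = π_2 · P_{21} and π_2 · P_{23} = π_3 · P_{32}.
From π_1 · 1/6 = π_2 · 1/6: π_2/π_1 = (1/6)/(1/6) = 1.
From π_2 · 1/2 = π_3 · 3/8: π_3/π_2 = (1/2)/(3/8) = 4/3.
Take π_1 proportional to 1; then unnormalized π = (1, 1, 4/3). Normalize by dividing by the sum 10/3:
  π = (3/10, 3/10, 2/5).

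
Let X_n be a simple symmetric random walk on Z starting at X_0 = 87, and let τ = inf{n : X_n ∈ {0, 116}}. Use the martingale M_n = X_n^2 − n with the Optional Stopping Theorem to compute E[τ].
E[τ] = 2523

M_n = X_n^2 − n is a martingale (since E[X_{n+1}^2 | F_n] = X_n^2 + 1). By OST (τ has finite mean in a bounded region), E[M_τ] = E[M_0] = X_0^2 − 0 = 87^2 = 7569. Also E[M_τ] = E[X_τ^2] − E[τ]. The walk exits at 0 or 116, with P(hit 116 first) = 87/116, so E[X_τ^2] = 116^2 · 87/116 + 0 = 10092. Thus E[τ] = E[X_τ^2] − E[M_τ] = 10092 − 7569 = 2523 = 87(116 − 87) = 2523.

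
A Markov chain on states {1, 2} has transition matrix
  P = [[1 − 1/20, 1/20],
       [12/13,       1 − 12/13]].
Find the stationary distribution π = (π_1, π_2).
π_1 = 240/253, π_2 = 13/253

Solve πP = π with π_1 + π_2 = 1. From πP = π: π_1 · (1 − 1/20) + π_2 · 12/13 = π_1 ⇒ π_2 · 12/13 = π_1 · 1/20 ⇒ π_2/π_1 = (1/20)/(12/13) = 13/240. Together with π_1 + π_2 = 1:
  π_1 = (12/13)/(1/20 + 12/13) = (12/13)/(253/260) = 240/253,
  π_2 = (1/20)/(1/20 + 12/13) = (1/20)/(253/260) = 13/253.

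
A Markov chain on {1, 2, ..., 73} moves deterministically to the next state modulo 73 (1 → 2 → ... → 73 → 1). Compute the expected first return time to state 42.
E[T_42 | X_0 = 42] = 73

The chain cycles deterministically, so starting at state 42 it returns in exactly 73 steps. Equivalently, the stationary distribution is uniform π_j = 1/73 for every state j, so by Kac's formula E[T_42] = 1/π_42 = 73.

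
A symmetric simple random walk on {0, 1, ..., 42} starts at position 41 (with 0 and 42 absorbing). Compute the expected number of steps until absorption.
E[τ | X_0 = 41] = 41

Let v_k = E[τ | X_0 = k]. Boundary: v_0 = v_42 = 0. Recurrence: v_k = 1 + (v_{k-1} + v_{k+1})/2 for 1 ≤ k ≤ 41. The particular solution to v_k − (v_{k-1} + v_{k+1})/2 = 1 is v_k = −k^2. Adding homogeneous solution A + B k and matching boundaries gives v_k = k (42 − k). Substituting k = 41: v_41 = 41 · 1 = 41.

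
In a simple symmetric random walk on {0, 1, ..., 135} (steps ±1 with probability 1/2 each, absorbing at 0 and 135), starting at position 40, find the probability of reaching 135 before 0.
P(hit 135 before 0) = 40/135 = 8/27

Let u_k = P(hit 135 before 0 | start at k). Then u_0 = 0, u_135 = 1, and u_k = u_{k-1}/2 + u_{k+1}/2 for 1 ≤ k ≤ 134. This harmonic recurrence is solved by u_k = k/135, giving u_40 = 40/135 = 8/27.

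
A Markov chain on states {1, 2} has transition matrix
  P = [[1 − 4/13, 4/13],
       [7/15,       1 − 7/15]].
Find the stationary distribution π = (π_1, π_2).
π_1 = 91/151, π_2 = 60/151

Solve πP = π with π_1 + π_2 = 1. From πP = π: π_1 · (1 − 4/13) + π_2 · 7/15 = π_1 ⇒ π_2 · 7/15 = π_1 · 4/13 ⇒ π_2/π_1 = (4/13)/(7/15) = 60/91. Together with π_1 + π_2 = 1:
  π_1 = (7/15)/(4/13 + 7/15) = (7/15)/(151/195) = 91/151,
  π_2 = (4/13)/(4/13 + 7/15) = (4/13)/(151/195) = 60/151.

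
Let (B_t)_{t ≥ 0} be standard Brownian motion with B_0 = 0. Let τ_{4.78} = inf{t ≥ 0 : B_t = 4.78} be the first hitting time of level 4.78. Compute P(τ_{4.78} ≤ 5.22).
P(τ_{4.78} ≤ 5.22) = 2(1 − Φ(4.78/√5.22)) = 2(1 − Φ(2.0921)) ≈ 0.0364

By the reflection principle for standard BM, P(τ_b ≤ t) = 2 · P(B_t ≥ b). Since B_t ~ N(0, t), P(B_t ≥ 4.78) = 1 − Φ(4.78/√t) = 1 − Φ(4.78/√5.22) = 1 − Φ(2.0921) ≈ 0.01821. Doubling: P(τ_{4.78} ≤ 5.22) ≈ 2 · 0.01821 = 0.03642 ≈ 0.0364.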